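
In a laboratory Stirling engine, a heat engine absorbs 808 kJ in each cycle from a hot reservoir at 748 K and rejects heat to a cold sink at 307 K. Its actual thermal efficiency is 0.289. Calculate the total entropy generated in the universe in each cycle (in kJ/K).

ΔS_univ ≈ 0.791 kJ/K

W = η·Q_H = 0.289 × 808 = 233.5 kJ, so Q_C = Q_H − W = 574.5 kJ.
The hot reservoir loses entropy Q_H/T_H = 808/748.00 = 1.080 kJ/K; the cold reservoir gains Q_C/T_C = 574.5/307.00 = 1.871 kJ/K.
ΔS_univ = −Q_H/T_H + Q_C/T_C = 0.791 kJ/K (> 0, since η = 0.289 < η_Carnot = 0.590).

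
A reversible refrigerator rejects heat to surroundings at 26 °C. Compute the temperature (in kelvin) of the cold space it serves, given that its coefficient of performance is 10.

T_H = 26 °C → 26 + 273.15 = 299.15 K.
COP_R = T_C/(T_H − T_C) ⇒ T_C = T_H·COP_R/(1 + COP_R) = 299.15 × 10/(1 + 10) = 272 K.

T_C ≈ 272 K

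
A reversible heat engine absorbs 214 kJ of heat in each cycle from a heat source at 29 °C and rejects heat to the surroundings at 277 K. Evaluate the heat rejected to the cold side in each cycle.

T_H = 29 °C → 29 + 273.15 = 302.15 K.
Since the cycle is reversible, η = 1 − T_C/T_H = 1 − 277.00/302.15 = 0.0832.
For a reversible cycle Q_C/Q_H = T_C/T_H, so Q_C = 214 × 277.00/302.15 = 196 kJ.

Q_C ≈ 196 kJ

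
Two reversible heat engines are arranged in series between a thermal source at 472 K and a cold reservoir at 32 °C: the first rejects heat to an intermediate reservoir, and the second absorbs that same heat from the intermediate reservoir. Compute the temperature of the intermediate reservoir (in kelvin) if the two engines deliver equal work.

T_m ≈ 388.6 K

T_C = 32 °C → 32 + 273.15 = 305.15 K.
For reversible stages Q_m = Q_H·(T_m/T_H). Setting W₁ = Q_H(1 − T_m/T_H) equal to W₂ = Q_m(1 − T_C/T_m) = Q_H·(T_m − T_C)/T_H gives T_H − T_m = T_m − T_C, so T_m = (T_H + T_C)/2 = (472.00 + 305.15)/2 = 388.6 K.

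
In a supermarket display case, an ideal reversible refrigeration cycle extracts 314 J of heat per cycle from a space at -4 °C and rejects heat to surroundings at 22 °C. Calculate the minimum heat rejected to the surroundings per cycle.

T_H = 22 °C → 22 + 273.15 = 295.15 K.
T_C = -4 °C → -4 + 273.15 = 269.15 K.
For a reversible cycle Q_H/Q_C = T_H/T_C, so Q_H = Q_C·T_H/T_C = 314 × 295.15/269.15 = 344 J.

Q_H ≈ 344 J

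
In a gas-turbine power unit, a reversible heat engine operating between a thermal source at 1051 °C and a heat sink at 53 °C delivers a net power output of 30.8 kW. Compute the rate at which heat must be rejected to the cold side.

Q̇_C ≈ 10.1 kW

T_H = 1051 °C → 1051 + 273.15 = 1324.15 K.
T_C = 53 °C → 53 + 273.15 = 326.15 K.
η_rev = 1 − T_C/T_H = 1 − 326.15/1324.15 = 0.7537.
Since Q_C/Q_H = T_C/T_H and Q_H = W/η, Q_C = W·T_C/(T_H − T_C) = 30.8 × 326.15/998.00 = 10.1 kW.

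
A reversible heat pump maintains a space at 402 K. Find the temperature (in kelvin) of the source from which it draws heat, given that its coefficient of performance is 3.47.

COP_HP = T_H/(T_H − T_C) ⇒ T_C = T_H·(COP_HP − 1)/COP_HP = 402.00 × (3.47 − 1)/3.47 = 286 K.

T_C ≈ 286 K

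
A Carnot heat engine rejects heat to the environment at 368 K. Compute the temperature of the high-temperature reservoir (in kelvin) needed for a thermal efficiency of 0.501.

T_H ≈ 737.5 K

From η = 1 − T_C/T_H, solving for T_H gives T_H = T_C/(1 − η) = 368.00/(1 − 0.501) = 737.5 K.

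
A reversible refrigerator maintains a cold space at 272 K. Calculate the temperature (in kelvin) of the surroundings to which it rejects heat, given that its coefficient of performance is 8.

COP_R = T_C/(T_H − T_C) ⇒ T_H = T_C·(1 + 1/COP_R) = 272.00 × (1 + 1/8) = 306 K.

T_H ≈ 306 K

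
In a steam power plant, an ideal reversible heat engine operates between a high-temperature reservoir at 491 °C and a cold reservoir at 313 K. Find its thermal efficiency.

T_H = 491 °C → 491 + 273.15 = 764.15 K.
For a reversible engine, η = 1 − T_C/T_H = 1 − 313.00/764.15 = 0.590.

η ≈ 0.590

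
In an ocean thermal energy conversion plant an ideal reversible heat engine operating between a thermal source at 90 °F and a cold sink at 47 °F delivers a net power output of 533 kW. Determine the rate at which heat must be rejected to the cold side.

T_H = 90 °F → (90 − 32) × 5/9 = 32.22 °C = 305.37 K.
T_C = 47 °F → (47 − 32) × 5/9 = 8.33 °C = 281.48 K.
Since the cycle is reversible, η = 1 − T_C/T_H = 1 − 281.48/305.37 = 0.0782.
Since Q_C/Q_H = T_C/T_H and Q_H = W/η, Q_C = W·T_C/(T_H − T_C) = 533 × 281.48/23.89 = 6280 kW.

Q̇_C ≈ 6280 kW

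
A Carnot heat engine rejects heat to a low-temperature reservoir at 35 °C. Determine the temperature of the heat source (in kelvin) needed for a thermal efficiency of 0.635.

T_C = 35 °C → 35 + 273.15 = 308.15 K.
From η = 1 − T_C/T_H, solving for T_H gives T_H = T_C/(1 − η) = 308.15/(1 − 0.635) = 844.2 K.

T_H ≈ 844.2 K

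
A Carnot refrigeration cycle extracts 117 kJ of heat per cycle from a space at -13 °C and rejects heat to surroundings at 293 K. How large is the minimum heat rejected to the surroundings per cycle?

T_C = -13 °C → -13 + 273.15 = 260.15 K.
For a reversible cycle Q_H/Q_C = T_H/T_C, so Q_H = Q_C·T_H/T_C = 117 × 293.00/260.15 = 132 kJ.

Q_H ≈ 132 kJ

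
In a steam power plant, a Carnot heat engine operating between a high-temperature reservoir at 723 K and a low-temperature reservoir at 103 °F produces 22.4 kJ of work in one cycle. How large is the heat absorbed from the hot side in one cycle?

Q_H ≈ 39.5 kJ

T_C = 103 °F → (103 − 32) × 5/9 = 39.44 °C = 312.59 K.
Since the cycle is reversible, η = 1 − T_C/T_H = 1 − 312.59/723.00 = 0.5676.
Q_H = W/η = 22.4/0.5676 = 39.5 kJ.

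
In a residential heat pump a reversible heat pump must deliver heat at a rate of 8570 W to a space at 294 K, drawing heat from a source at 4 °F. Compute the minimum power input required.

T_C = 4 °F → (4 − 32) × 5/9 = -15.56 °C = 257.59 K.
COP_HP = T_H/(T_H − T_C) = 294.00/36.41 = 8.0757.
W = Q_H/COP_HP = 8570/8.0757 = 1060 W.

Ẇ_in ≈ 1060 W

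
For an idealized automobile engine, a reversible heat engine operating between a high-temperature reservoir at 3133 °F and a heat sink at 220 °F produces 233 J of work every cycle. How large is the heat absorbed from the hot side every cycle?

T_H = 3133 °F → (3133 − 32) × 5/9 = 1722.78 °C = 1995.93 K.
T_C = 220 °F → (220 − 32) × 5/9 = 104.44 °C = 377.59 K.
Carnot efficiency: η = 1 − T_C/T_H = 1 − 377.59/1995.93 = 0.8108.
Q_H = W/η = 233/0.8108 = 287 J.

Q_H ≈ 287 J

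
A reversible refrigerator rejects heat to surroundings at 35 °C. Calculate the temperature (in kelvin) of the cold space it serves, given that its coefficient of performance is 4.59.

T_H = 35 °C → 35 + 273.15 = 308.15 K.
COP_R = T_C/(T_H − T_C) ⇒ T_C = T_H·COP_R/(1 + COP_R) = 308.15 × 4.59/(1 + 4.59) = 253 K.

T_C ≈ 253 K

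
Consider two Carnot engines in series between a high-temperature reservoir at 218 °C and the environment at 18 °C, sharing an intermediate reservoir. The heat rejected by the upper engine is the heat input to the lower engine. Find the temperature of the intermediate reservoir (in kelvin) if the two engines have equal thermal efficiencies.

T_m ≈ 378 K

T_H = 218 °C → 218 + 273.15 = 491.15 K.
T_C = 18 °C → 18 + 273.15 = 291.15 K.
Equal efficiencies require 1 − T_m/T_H = 1 − T_C/T_m, i.e. T_m/T_H = T_C/T_m, so T_m = √(T_H·T_C) = √(491.15 × 291.15) = 378 K.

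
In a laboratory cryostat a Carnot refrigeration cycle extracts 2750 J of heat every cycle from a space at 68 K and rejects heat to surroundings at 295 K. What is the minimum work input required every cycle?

The reversible coefficient of performance is COP_R = T_C/(T_H − T_C) = 68.00/227.00 = 0.2996.
W = Q_C/COP_R = 2750/0.2996 = 9180 J.

W_in ≈ 9180 J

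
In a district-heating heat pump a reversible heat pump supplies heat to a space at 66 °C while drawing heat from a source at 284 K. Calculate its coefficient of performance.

COP_HP ≈ 6.15

T_H = 66 °C → 66 + 273.15 = 339.15 K.
For a reversible heat pump, COP_HP = T_H/(T_H − T_C) = 339.15/(339.15 − 284.00) = 6.15.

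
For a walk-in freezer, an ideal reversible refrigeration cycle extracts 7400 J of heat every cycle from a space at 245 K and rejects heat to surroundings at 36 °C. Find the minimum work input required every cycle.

W_in ≈ 1938 J

T_H = 36 °C → 36 + 273.15 = 309.15 K.
For a reversible refrigerator, COP_R = T_C/(T_H − T_C) = 245.00/64.15 = 3.8192.
W = Q_C/COP_R = 7400/3.8192 = 1938 J.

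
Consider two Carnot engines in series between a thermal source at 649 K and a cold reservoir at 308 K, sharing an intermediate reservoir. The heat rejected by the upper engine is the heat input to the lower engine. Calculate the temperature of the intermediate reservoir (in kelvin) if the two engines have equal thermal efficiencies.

Equal efficiencies require 1 − T_m/T_H = 1 − T_C/T_m, i.e. T_m/T_H = T_C/T_m, so T_m = √(T_H·T_C) = √(649.00 × 308.00) = 447 K.

T_m ≈ 447 K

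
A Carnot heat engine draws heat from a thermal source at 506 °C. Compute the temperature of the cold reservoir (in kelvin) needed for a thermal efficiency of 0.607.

T_H = 506 °C → 506 + 273.15 = 779.15 K.
From η = 1 − T_C/T_H, T_C = T_H·(1 − η) = 779.15 × (1 − 0.607) = 306.2 K.

T_C ≈ 306.2 K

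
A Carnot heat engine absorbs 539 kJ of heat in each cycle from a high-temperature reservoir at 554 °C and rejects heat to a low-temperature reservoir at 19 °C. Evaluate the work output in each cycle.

T_H = 554 °C → 554 + 273.15 = 827.15 K.
T_C = 19 °C → 19 + 273.15 = 292.15 K.
Since the cycle is reversible, η = 1 − T_C/T_H = 1 − 292.15/827.15 = 0.6468.
W = η·Q_H = 0.6468 × 539 = 349 kJ.

W ≈ 349 kJ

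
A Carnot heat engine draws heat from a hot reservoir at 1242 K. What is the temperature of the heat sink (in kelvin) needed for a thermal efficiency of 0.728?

From η = 1 − T_C/T_H, T_C = T_H·(1 − η) = 1242.00 × (1 − 0.728) = 337.8 K.

T_C ≈ 337.8 K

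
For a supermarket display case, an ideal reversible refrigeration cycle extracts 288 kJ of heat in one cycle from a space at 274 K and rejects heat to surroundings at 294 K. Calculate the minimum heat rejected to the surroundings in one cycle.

Q_H ≈ 309 kJ

For a reversible cycle Q_H/Q_C = T_H/T_C, so Q_H = Q_C·T_H/T_C = 288 × 294.00/274.00 = 309 kJ.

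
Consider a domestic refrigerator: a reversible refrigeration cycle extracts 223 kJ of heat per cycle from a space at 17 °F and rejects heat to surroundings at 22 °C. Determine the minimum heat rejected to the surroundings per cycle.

T_H = 22 °C → 22 + 273.15 = 295.15 K.
T_C = 17 °F → (17 − 32) × 5/9 = -8.33 °C = 264.82 K.
For a reversible cycle Q_H/Q_C = T_H/T_C, so Q_H = Q_C·T_H/T_C = 223 × 295.15/264.82 = 248.5 kJ.

Q_H ≈ 248.5 kJ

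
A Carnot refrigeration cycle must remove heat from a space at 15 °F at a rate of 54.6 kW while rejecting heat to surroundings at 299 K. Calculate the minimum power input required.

Ẇ_in ≈ 7.31 kW

T_C = 15 °F → (15 − 32) × 5/9 = -9.44 °C = 263.71 K.
For a reversible refrigerator, COP_R = T_C/(T_H − T_C) = 263.71/35.29 = 7.4716.
W = Q_C/COP_R = 54.6/7.4716 = 7.31 kW.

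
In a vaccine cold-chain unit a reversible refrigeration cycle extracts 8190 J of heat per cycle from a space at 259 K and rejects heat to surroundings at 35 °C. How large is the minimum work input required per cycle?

T_H = 35 °C → 35 + 273.15 = 308.15 K.
Carnot COP: COP_R = T_C/(T_H − T_C) = 259.00/49.15 = 5.2696.
W = Q_C/COP_R = 8190/5.2696 = 1550 J.

W_in ≈ 1550 J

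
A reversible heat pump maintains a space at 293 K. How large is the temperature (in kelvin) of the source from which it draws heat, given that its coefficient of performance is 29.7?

COP_HP = T_H/(T_H − T_C) ⇒ T_C = T_H·(COP_HP − 1)/COP_HP = 293.00 × (29.7 − 1)/29.7 = 283.1 K.

T_C ≈ 283.1 K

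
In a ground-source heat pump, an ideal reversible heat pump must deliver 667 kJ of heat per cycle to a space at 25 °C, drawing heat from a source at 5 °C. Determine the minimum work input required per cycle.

W_in ≈ 44.7 kJ

T_H = 25 °C → 25 + 273.15 = 298.15 K.
T_C = 5 °C → 5 + 273.15 = 278.15 K.
The Carnot heat-pump COP is COP_HP = T_H/(T_H − T_C) = 298.15/20.00 = 14.9075.
W = Q_H/COP_HP = 667/14.9075 = 44.7 kJ.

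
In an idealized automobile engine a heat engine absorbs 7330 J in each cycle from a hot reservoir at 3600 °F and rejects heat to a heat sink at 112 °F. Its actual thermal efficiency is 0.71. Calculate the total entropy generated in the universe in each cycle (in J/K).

T_H = 3600 °F → (3600 − 32) × 5/9 = 1982.22 °C = 2255.37 K.
T_C = 112 °F → (112 − 32) × 5/9 = 44.44 °C = 317.59 K.
W = η·Q_H = 0.71 × 7330 = 5204 J, so Q_C = Q_H − W = 2126 J.
The hot reservoir loses entropy Q_H/T_H = 7330/2255.37 = 3.250 J/K; the cold reservoir gains Q_C/T_C = 2126/317.59 = 6.693 J/K.
ΔS_univ = −Q_H/T_H + Q_C/T_C = 3.44 J/K (> 0, since η = 0.71 < η_Carnot = 0.859).

ΔS_univ ≈ 3.44 J/K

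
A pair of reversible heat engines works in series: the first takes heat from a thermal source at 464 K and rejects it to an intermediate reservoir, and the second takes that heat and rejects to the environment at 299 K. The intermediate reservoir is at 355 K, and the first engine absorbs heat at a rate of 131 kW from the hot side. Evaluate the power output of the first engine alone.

First-stage efficiency η₁ = 1 − T_m/T_H = 1 − 355.00/464.00 = 0.2349.
W₁ = η₁·Q_H = 0.2349 × 131 = 30.77 kW.

Ẇ₁ ≈ 30.77 kW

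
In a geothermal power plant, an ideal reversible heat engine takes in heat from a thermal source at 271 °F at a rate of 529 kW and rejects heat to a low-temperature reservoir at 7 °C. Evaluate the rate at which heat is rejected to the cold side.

T_H = 271 °F → (271 − 32) × 5/9 = 132.78 °C = 405.93 K.
T_C = 7 °C → 7 + 273.15 = 280.15 K.
The Carnot efficiency is η = 1 − T_C/T_H = 1 − 280.15/405.93 = 0.3099.
For a reversible cycle Q_C/Q_H = T_C/T_H, so Q_C = 529 × 280.15/405.93 = 365.1 kW.

Q̇_C ≈ 365.1 kW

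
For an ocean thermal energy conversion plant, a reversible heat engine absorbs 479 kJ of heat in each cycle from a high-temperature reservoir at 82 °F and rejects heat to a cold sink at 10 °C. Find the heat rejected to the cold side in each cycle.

Q_C ≈ 451 kJ

T_H = 82 °F → (82 − 32) × 5/9 = 27.78 °C = 300.93 K.
T_C = 10 °C → 10 + 273.15 = 283.15 K.
Carnot efficiency: η = 1 − T_C/T_H = 1 − 283.15/300.93 = 0.0591.
For a reversible cycle Q_C/Q_H = T_C/T_H, so Q_C = 479 × 283.15/300.93 = 451 kJ.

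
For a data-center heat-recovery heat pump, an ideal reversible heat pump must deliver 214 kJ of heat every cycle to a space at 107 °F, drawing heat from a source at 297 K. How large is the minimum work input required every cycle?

W_in ≈ 12.1 kJ

T_H = 107 °F → (107 − 32) × 5/9 = 41.67 °C = 314.82 K.
For a reversible heat pump, COP_HP = T_H/(T_H − T_C) = 314.82/17.82 = 17.6698.
W = Q_H/COP_HP = 214/17.6698 = 12.1 kJ.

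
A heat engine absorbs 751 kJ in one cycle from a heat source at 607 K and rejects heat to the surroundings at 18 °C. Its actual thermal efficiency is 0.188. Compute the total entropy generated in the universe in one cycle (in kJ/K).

T_C = 18 °C → 18 + 273.15 = 291.15 K.
W = η·Q_H = 0.188 × 751 = 141.2 kJ, so Q_C = Q_H − W = 609.8 kJ.
The hot reservoir loses entropy Q_H/T_H = 751/607.00 = 1.237 kJ/K; the cold reservoir gains Q_C/T_C = 609.8/291.15 = 2.094 kJ/K.
ΔS_univ = −Q_H/T_H + Q_C/T_C = 0.857 kJ/K (> 0, since η = 0.188 < η_Carnot = 0.520).

ΔS_univ ≈ 0.857 kJ/K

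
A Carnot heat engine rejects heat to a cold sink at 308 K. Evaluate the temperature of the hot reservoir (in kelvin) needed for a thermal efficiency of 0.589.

T_H ≈ 749.4 K

From η = 1 − T_C/T_H, solving for T_H gives T_H = T_C/(1 − η) = 308.00/(1 − 0.589) = 749.4 K.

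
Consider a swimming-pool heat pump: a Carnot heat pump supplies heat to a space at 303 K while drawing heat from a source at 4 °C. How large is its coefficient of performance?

COP_HP ≈ 11.7

T_C = 4 °C → 4 + 273.15 = 277.15 K.
COP_HP = T_H/(T_H − T_C) = 303.00/(303.00 − 277.15) = 11.7.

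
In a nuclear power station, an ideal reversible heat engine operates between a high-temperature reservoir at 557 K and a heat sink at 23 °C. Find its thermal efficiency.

T_C = 23 °C → 23 + 273.15 = 296.15 K.
For a reversible engine, η = 1 − T_C/T_H = 1 − 296.15/557.00 = 0.468.

η ≈ 0.468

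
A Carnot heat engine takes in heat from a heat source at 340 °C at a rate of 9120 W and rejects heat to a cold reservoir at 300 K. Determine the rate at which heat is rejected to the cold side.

Q̇_C ≈ 4460 W

T_H = 340 °C → 340 + 273.15 = 613.15 K.
The Carnot efficiency is η = 1 − T_C/T_H = 1 − 300.00/613.15 = 0.5107.
For a reversible cycle Q_C/Q_H = T_C/T_H, so Q_C = 9120 × 300.00/613.15 = 4460 W.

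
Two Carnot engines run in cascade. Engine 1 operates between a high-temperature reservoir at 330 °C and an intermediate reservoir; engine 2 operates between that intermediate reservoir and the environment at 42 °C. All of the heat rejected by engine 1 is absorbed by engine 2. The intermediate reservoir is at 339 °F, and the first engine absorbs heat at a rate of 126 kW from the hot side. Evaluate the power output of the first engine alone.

Ẇ₁ ≈ 33.31 kW

T_H = 330 °C → 330 + 273.15 = 603.15 K.
T_C = 42 °C → 42 + 273.15 = 315.15 K.
T_m = 339 °F → (339 − 32) × 5/9 = 170.56 °C = 443.71 K.
First-stage efficiency η₁ = 1 − T_m/T_H = 1 − 443.71/603.15 = 0.2644.
W₁ = η₁·Q_H = 0.2644 × 126 = 33.31 kW.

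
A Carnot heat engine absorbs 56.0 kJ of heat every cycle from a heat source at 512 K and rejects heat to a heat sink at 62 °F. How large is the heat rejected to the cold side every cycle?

T_C = 62 °F → (62 − 32) × 5/9 = 16.67 °C = 289.82 K.
For a reversible engine, η = 1 − T_C/T_H = 1 − 289.82/512.00 = 0.4340.
For a reversible cycle Q_C/Q_H = T_C/T_H, so Q_C = 56.0 × 289.82/512.00 = 31.7 kJ.

Q_C ≈ 31.7 kJ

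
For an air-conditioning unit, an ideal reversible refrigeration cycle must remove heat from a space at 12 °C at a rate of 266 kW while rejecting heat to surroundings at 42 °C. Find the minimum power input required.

T_H = 42 °C → 42 + 273.15 = 315.15 K.
T_C = 12 °C → 12 + 273.15 = 285.15 K.
Carnot COP: COP_R = T_C/(T_H − T_C) = 285.15/30.00 = 9.5050.
W = Q_C/COP_R = 266/9.5050 = 28.0 kW.

Ẇ_in ≈ 28.0 kW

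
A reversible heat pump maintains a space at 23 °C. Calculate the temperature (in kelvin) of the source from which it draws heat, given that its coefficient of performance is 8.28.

T_H = 23 °C → 23 + 273.15 = 296.15 K.
COP_HP = T_H/(T_H − T_C) ⇒ T_C = T_H·(COP_HP − 1)/COP_HP = 296.15 × (8.28 − 1)/8.28 = 260.4 K.

T_C ≈ 260.4 K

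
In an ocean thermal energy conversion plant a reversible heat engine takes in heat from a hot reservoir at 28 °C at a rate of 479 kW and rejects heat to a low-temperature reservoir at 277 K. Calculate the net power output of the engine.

Ẇ ≈ 38.41 kW

T_H = 28 °C → 28 + 273.15 = 301.15 K.
Since the cycle is reversible, η = 1 − T_C/T_H = 1 − 277.00/301.15 = 0.0802.
W = η·Q_H = 0.0802 × 479 = 38.41 kW.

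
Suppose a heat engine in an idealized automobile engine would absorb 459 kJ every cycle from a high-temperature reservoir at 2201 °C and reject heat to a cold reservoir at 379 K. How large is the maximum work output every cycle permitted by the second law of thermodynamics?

W_max ≈ 388.7 kJ

T_H = 2201 °C → 2201 + 273.15 = 2474.15 K.
By the Carnot theorem, η_max = 1 − T_C/T_H = 1 − 379.00/2474.15 = 0.8468.
W_max = η_max · Q_H = 0.8468 × 459 = 388.7 kJ.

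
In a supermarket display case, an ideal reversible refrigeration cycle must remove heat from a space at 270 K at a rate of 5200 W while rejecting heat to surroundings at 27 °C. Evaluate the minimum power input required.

Ẇ_in ≈ 580.7 W

T_H = 27 °C → 27 + 273.15 = 300.15 K.
Carnot COP: COP_R = T_C/(T_H − T_C) = 270.00/30.15 = 8.9552.
W = Q_C/COP_R = 5200/8.9552 = 580.7 W.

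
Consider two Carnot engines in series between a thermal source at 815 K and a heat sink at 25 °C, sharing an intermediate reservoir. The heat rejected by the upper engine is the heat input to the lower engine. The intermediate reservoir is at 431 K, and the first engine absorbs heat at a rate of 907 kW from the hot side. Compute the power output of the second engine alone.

T_C = 25 °C → 25 + 273.15 = 298.15 K.
Heat entering the second stage: Q_m = Q_H·(T_m/T_H) = 907 × 431.00/815.00 = 480 kW.
Second-stage efficiency η₂ = 1 − T_C/T_m = 1 − 298.15/431.00 = 0.3082, so W₂ = η₂·Q_m = 148 kW.

Ẇ₂ ≈ 148 kW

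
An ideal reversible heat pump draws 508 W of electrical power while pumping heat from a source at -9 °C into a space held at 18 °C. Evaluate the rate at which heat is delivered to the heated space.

T_H = 18 °C → 18 + 273.15 = 291.15 K.
T_C = -9 °C → -9 + 273.15 = 264.15 K.
COP_HP = T_H/(T_H − T_C) = 291.15/27.00 = 10.7833.
Q_H = COP_HP · W = 10.7833 × 508 = 5480 W.

Q̇_H ≈ 5480 W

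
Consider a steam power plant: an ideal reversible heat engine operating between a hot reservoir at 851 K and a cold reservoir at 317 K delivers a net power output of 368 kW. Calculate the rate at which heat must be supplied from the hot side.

The Carnot efficiency is η = 1 − T_C/T_H = 1 − 317.00/851.00 = 0.6275.
Q_H = W/η = 368/0.6275 = 586 kW.

Q̇_H ≈ 586 kW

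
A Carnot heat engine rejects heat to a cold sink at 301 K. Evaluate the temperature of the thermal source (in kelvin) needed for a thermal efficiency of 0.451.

T_H ≈ 548 K

From η = 1 − T_C/T_H, solving for T_H gives T_H = T_C/(1 − η) = 301.00/(1 − 0.451) = 548 K.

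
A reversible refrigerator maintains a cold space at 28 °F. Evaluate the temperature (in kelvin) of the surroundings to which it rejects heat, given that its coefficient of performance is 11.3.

T_H ≈ 295 K

T_C = 28 °F → (28 − 32) × 5/9 = -2.22 °C = 270.93 K.
COP_R = T_C/(T_H − T_C) ⇒ T_H = T_C·(1 + 1/COP_R) = 270.93 × (1 + 1/11.3) = 295 K.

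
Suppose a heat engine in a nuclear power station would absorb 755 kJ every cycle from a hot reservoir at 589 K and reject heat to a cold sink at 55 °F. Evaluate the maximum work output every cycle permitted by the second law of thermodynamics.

W_max ≈ 388.5 kJ

T_C = 55 °F → (55 − 32) × 5/9 = 12.78 °C = 285.93 K.
No engine can exceed the Carnot limit: η_max = 1 − T_C/T_H = 1 − 285.93/589.00 = 0.5146.
W_max = η_max · Q_H = 0.5146 × 755 = 388.5 kJ.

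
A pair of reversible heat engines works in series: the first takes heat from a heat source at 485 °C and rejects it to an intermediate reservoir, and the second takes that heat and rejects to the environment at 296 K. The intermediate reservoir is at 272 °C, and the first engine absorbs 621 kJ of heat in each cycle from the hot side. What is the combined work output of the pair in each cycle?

T_H = 485 °C → 485 + 273.15 = 758.15 K.
Two reversible stages in series are equivalent to a single Carnot engine between T_H and T_C, so η_total = 1 − T_C/T_H = 1 − 296.00/758.15 = 0.6096.
W_total = η_total · Q_H = 0.6096 × 621 = 379 kJ.

W_total ≈ 379 kJ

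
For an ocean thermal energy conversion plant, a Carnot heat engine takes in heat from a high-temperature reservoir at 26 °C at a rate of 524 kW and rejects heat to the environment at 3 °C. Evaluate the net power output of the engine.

T_H = 26 °C → 26 + 273.15 = 299.15 K.
T_C = 3 °C → 3 + 273.15 = 276.15 K.
Since the cycle is reversible, η = 1 − T_C/T_H = 1 − 276.15/299.15 = 0.0769.
W = η·Q_H = 0.0769 × 524 = 40.3 kW.

Ẇ ≈ 40.3 kW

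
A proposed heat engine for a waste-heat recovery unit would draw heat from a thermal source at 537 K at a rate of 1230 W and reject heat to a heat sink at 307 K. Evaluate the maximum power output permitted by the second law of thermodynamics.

By the Carnot theorem, η_max = 1 − T_C/T_H = 1 − 307.00/537.00 = 0.4283.
W_max = η_max · Q_H = 0.4283 × 1230 = 527 W.

Ẇ_max ≈ 527 W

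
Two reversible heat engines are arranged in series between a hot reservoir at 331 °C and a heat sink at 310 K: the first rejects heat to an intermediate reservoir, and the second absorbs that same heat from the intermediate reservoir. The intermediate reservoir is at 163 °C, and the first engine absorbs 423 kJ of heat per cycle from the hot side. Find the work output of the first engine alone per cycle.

W₁ ≈ 117.6 kJ

T_H = 331 °C → 331 + 273.15 = 604.15 K.
T_m = 163 °C → 163 + 273.15 = 436.15 K.
First-stage efficiency η₁ = 1 − T_m/T_H = 1 − 436.15/604.15 = 0.2781.
W₁ = η₁·Q_H = 0.2781 × 423 = 117.6 kJ.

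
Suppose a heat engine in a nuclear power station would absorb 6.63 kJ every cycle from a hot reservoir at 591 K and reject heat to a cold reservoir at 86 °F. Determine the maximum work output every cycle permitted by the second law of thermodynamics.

W_max ≈ 3.23 kJ

T_C = 86 °F → (86 − 32) × 5/9 = 30.00 °C = 303.15 K.
No engine can exceed the Carnot limit: η_max = 1 − T_C/T_H = 1 − 303.15/591.00 = 0.4871.
W_max = η_max · Q_H = 0.4871 × 6.63 = 3.23 kJ.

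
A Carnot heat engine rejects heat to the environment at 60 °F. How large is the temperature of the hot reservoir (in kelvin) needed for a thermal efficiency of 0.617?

T_C = 60 °F → (60 − 32) × 5/9 = 15.56 °C = 288.71 K.
From η = 1 − T_C/T_H, solving for T_H gives T_H = T_C/(1 − η) = 288.71/(1 − 0.617) = 754 K.

T_H ≈ 754 K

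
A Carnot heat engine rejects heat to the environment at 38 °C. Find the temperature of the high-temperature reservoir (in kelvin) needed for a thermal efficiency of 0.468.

T_C = 38 °C → 38 + 273.15 = 311.15 K.
From η = 1 − T_C/T_H, solving for T_H gives T_H = T_C/(1 − η) = 311.15/(1 − 0.468) = 585 K.

T_H ≈ 585 K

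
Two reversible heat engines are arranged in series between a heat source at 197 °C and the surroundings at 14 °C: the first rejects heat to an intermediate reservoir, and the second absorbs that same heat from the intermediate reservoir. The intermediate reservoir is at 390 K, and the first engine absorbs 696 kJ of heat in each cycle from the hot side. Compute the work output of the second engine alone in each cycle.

W₂ ≈ 152 kJ

T_H = 197 °C → 197 + 273.15 = 470.15 K.
T_C = 14 °C → 14 + 273.15 = 287.15 K.
Heat entering the second stage: Q_m = Q_H·(T_m/T_H) = 696 × 390.00/470.15 = 577 kJ.
Second-stage efficiency η₂ = 1 − T_C/T_m = 1 − 287.15/390.00 = 0.2637, so W₂ = η₂·Q_m = 152 kJ.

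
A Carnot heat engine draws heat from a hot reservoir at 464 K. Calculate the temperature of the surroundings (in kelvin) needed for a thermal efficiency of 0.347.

T_C ≈ 303.0 K

From η = 1 − T_C/T_H, T_C = T_H·(1 − η) = 464.00 × (1 − 0.347) = 303.0 K.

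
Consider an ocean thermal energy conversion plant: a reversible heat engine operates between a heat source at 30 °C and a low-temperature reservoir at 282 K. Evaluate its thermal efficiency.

η ≈ 0.06977

T_H = 30 °C → 30 + 273.15 = 303.15 K.
Carnot efficiency: η = 1 − T_C/T_H = 1 − 282.00/303.15 = 0.06977.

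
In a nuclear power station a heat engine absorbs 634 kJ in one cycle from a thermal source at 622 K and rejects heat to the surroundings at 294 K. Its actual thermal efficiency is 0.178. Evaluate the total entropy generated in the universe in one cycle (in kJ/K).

W = η·Q_H = 0.178 × 634 = 112.9 kJ, so Q_C = Q_H − W = 521.1 kJ.
The hot reservoir loses entropy Q_H/T_H = 634/622.00 = 1.019 kJ/K; the cold reservoir gains Q_C/T_C = 521.1/294.00 = 1.773 kJ/K.
ΔS_univ = −Q_H/T_H + Q_C/T_C = 0.753 kJ/K (> 0, since η = 0.178 < η_Carnot = 0.527).

ΔS_univ ≈ 0.753 kJ/K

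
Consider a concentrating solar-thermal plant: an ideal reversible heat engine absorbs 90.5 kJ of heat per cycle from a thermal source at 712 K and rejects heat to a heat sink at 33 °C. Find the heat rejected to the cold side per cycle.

Q_C ≈ 38.9 kJ

T_C = 33 °C → 33 + 273.15 = 306.15 K.
Since the cycle is reversible, η = 1 − T_C/T_H = 1 − 306.15/712.00 = 0.5700.
For a reversible cycle Q_C/Q_H = T_C/T_H, so Q_C = 90.5 × 306.15/712.00 = 38.9 kJ.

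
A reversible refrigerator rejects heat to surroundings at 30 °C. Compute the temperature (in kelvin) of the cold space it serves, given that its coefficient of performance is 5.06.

T_H = 30 °C → 30 + 273.15 = 303.15 K.
COP_R = T_C/(T_H − T_C) ⇒ T_C = T_H·COP_R/(1 + COP_R) = 303.15 × 5.06/(1 + 5.06) = 253.1 K.

T_C ≈ 253.1 K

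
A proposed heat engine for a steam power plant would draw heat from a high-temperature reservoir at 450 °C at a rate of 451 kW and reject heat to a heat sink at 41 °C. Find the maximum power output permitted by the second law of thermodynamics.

Ẇ_max ≈ 255 kW

T_H = 450 °C → 450 + 273.15 = 723.15 K.
T_C = 41 °C → 41 + 273.15 = 314.15 K.
The second-law ceiling is the Carnot efficiency, η_max = 1 − T_C/T_H = 1 − 314.15/723.15 = 0.5656.
W_max = η_max · Q_H = 0.5656 × 451 = 255 kW.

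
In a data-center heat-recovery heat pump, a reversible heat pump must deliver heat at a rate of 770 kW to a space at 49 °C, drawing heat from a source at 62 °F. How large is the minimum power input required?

T_H = 49 °C → 49 + 273.15 = 322.15 K.
T_C = 62 °F → (62 − 32) × 5/9 = 16.67 °C = 289.82 K.
COP_HP = T_H/(T_H − T_C) = 322.15/32.33 = 9.9634.
W = Q_H/COP_HP = 770/9.9634 = 77.28 kW.

Ẇ_in ≈ 77.28 kW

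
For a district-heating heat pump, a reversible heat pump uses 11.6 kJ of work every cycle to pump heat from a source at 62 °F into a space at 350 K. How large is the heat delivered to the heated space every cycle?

Q_H ≈ 67.5 kJ

T_C = 62 °F → (62 − 32) × 5/9 = 16.67 °C = 289.82 K.
COP_HP = T_H/(T_H − T_C) = 350.00/60.18 = 5.8156.
Q_H = COP_HP · W = 5.8156 × 11.6 = 67.5 kJ.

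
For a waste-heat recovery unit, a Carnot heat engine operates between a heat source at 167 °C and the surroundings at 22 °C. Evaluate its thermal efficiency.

η ≈ 0.329

T_H = 167 °C → 167 + 273.15 = 440.15 K.
T_C = 22 °C → 22 + 273.15 = 295.15 K.
Since the cycle is reversible, η = 1 − T_C/T_H = 1 − 295.15/440.15 = 0.329.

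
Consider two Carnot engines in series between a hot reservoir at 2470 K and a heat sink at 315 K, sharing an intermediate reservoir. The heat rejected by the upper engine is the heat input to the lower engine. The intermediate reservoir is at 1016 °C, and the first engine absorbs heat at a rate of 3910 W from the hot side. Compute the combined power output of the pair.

Two reversible stages in series are equivalent to a single Carnot engine between T_H and T_C, so η_total = 1 − T_C/T_H = 1 − 315.00/2470.00 = 0.8725.
W_total = η_total · Q_H = 0.8725 × 3910 = 3410 W.

Ẇ_total ≈ 3410 W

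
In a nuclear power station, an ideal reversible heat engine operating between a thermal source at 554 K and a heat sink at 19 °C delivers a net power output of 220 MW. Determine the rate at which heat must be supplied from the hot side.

T_C = 19 °C → 19 + 273.15 = 292.15 K.
Carnot efficiency: η = 1 − T_C/T_H = 1 − 292.15/554.00 = 0.4727.
Q_H = W/η = 220/0.4727 = 465.5 MW.

Q̇_H ≈ 465.5 MW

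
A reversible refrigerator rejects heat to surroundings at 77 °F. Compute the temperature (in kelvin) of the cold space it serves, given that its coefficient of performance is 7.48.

T_C ≈ 263.0 K

T_H = 77 °F → (77 − 32) × 5/9 = 25.00 °C = 298.15 K.
COP_R = T_C/(T_H − T_C) ⇒ T_C = T_H·COP_R/(1 + COP_R) = 298.15 × 7.48/(1 + 7.48) = 263.0 K.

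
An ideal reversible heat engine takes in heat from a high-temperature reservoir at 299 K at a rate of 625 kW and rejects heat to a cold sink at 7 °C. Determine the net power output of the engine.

T_C = 7 °C → 7 + 273.15 = 280.15 K.
For a reversible engine, η = 1 − T_C/T_H = 1 − 280.15/299.00 = 0.0630.
W = η·Q_H = 0.0630 × 625 = 39.40 kW.

Ẇ ≈ 39.40 kW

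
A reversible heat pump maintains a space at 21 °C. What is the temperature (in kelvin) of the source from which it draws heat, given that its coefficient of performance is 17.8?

T_C ≈ 277.6 K

T_H = 21 °C → 21 + 273.15 = 294.15 K.
COP_HP = T_H/(T_H − T_C) ⇒ T_C = T_H·(COP_HP − 1)/COP_HP = 294.15 × (17.8 − 1)/17.8 = 277.6 K.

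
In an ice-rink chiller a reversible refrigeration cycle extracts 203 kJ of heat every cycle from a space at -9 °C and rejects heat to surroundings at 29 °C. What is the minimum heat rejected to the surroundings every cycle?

T_H = 29 °C → 29 + 273.15 = 302.15 K.
T_C = -9 °C → -9 + 273.15 = 264.15 K.
For a reversible cycle Q_H/Q_C = T_H/T_C, so Q_H = Q_C·T_H/T_C = 203 × 302.15/264.15 = 232 kJ.

Q_H ≈ 232 kJ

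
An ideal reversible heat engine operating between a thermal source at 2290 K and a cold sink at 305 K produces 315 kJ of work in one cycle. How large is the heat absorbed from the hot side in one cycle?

Q_H ≈ 363.4 kJ

Carnot efficiency: η = 1 − T_C/T_H = 1 − 305.00/2290.00 = 0.8668.
Q_H = W/η = 315/0.8668 = 363.4 kJ.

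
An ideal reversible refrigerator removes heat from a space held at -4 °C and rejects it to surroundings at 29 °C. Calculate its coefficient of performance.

COP_R ≈ 8.156

T_H = 29 °C → 29 + 273.15 = 302.15 K.
T_C = -4 °C → -4 + 273.15 = 269.15 K.
Carnot COP: COP_R = T_C/(T_H − T_C) = 269.15/(302.15 − 269.15) = 8.156.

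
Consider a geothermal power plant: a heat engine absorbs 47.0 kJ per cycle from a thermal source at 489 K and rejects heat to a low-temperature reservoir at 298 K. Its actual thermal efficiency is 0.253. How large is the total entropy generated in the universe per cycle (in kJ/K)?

W = η·Q_H = 0.253 × 47.0 = 11.89 kJ, so Q_C = Q_H − W = 35.11 kJ.
Reservoir entropy changes: ΔS_H = −Q_H/T_H = −47.0/489.00 = -0.09611 kJ/K and ΔS_C = +Q_C/T_C = 35.11/298.00 = 0.1178 kJ/K.
ΔS_univ = −Q_H/T_H + Q_C/T_C = 0.02170 kJ/K (> 0, since η = 0.253 < η_Carnot = 0.391).

ΔS_univ ≈ 0.02170 kJ/K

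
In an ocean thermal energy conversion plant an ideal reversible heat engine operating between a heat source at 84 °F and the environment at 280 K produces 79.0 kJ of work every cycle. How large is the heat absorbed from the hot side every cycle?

Q_H ≈ 1080 kJ

T_H = 84 °F → (84 − 32) × 5/9 = 28.89 °C = 302.04 K.
Since the cycle is reversible, η = 1 − T_C/T_H = 1 − 280.00/302.04 = 0.0730.
Q_H = W/η = 79.0/0.0730 = 1080 kJ.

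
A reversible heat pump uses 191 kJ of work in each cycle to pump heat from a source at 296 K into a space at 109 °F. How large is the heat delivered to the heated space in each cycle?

T_H = 109 °F → (109 − 32) × 5/9 = 42.78 °C = 315.93 K.
COP_HP = T_H/(T_H − T_C) = 315.93/19.93 = 15.8536.
Q_H = COP_HP · W = 15.8536 × 191 = 3030 kJ.

Q_H ≈ 3030 kJ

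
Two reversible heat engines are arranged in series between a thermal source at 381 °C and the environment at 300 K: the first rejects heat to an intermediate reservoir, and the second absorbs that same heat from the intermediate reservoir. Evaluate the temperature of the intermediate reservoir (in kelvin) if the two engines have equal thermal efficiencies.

T_H = 381 °C → 381 + 273.15 = 654.15 K.
Equal efficiencies require 1 − T_m/T_H = 1 − T_C/T_m, i.e. T_m/T_H = T_C/T_m, so T_m = √(T_H·T_C) = √(654.15 × 300.00) = 443 K.

T_m ≈ 443 K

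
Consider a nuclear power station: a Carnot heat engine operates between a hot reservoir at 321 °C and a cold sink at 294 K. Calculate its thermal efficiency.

T_H = 321 °C → 321 + 273.15 = 594.15 K.
η_rev = 1 − T_C/T_H = 1 − 294.00/594.15 = 0.505.

η ≈ 0.505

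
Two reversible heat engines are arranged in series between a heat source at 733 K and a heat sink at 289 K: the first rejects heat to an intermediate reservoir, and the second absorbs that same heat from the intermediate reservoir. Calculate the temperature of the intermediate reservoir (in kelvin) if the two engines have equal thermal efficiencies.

T_m ≈ 460.3 K

Equal efficiencies require 1 − T_m/T_H = 1 − T_C/T_m, i.e. T_m/T_H = T_C/T_m, so T_m = √(T_H·T_C) = √(733.00 × 289.00) = 460.3 K.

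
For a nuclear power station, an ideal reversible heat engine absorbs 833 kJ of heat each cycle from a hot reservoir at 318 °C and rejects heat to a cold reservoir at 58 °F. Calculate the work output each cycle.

T_H = 318 °C → 318 + 273.15 = 591.15 K.
T_C = 58 °F → (58 − 32) × 5/9 = 14.44 °C = 287.59 K.
Carnot efficiency: η = 1 − T_C/T_H = 1 − 287.59/591.15 = 0.5135.
W = η·Q_H = 0.5135 × 833 = 427.7 kJ.

W ≈ 427.7 kJ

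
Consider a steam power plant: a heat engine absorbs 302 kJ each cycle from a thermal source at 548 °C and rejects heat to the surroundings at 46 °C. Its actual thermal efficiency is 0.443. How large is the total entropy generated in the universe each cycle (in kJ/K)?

ΔS_univ ≈ 0.159 kJ/K

T_H = 548 °C → 548 + 273.15 = 821.15 K.
T_C = 46 °C → 46 + 273.15 = 319.15 K.
W = η·Q_H = 0.443 × 302 = 133.8 kJ, so Q_C = Q_H − W = 168.2 kJ.
The hot reservoir loses entropy Q_H/T_H = 302/821.15 = 0.3678 kJ/K; the cold reservoir gains Q_C/T_C = 168.2/319.15 = 0.5271 kJ/K.
ΔS_univ = −Q_H/T_H + Q_C/T_C = 0.159 kJ/K (> 0, since η = 0.443 < η_Carnot = 0.611).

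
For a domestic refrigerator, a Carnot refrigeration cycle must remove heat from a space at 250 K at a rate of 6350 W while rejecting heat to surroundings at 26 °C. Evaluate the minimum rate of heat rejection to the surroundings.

T_H = 26 °C → 26 + 273.15 = 299.15 K.
For a reversible cycle Q_H/Q_C = T_H/T_C, so Q_H = Q_C·T_H/T_C = 6350 × 299.15/250.00 = 7598 W.

Q̇_H ≈ 7598 W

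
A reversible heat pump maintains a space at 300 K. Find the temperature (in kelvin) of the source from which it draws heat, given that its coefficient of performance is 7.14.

COP_HP = T_H/(T_H − T_C) ⇒ T_C = T_H·(COP_HP − 1)/COP_HP = 300.00 × (7.14 − 1)/7.14 = 258 K.

T_C ≈ 258 K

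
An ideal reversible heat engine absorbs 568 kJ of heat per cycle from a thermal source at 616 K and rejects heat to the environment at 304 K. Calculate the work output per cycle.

The Carnot efficiency is η = 1 − T_C/T_H = 1 − 304.00/616.00 = 0.5065.
W = η·Q_H = 0.5065 × 568 = 287.7 kJ.

W ≈ 287.7 kJ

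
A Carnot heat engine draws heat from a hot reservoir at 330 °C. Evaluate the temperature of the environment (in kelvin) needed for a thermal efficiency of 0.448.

T_H = 330 °C → 330 + 273.15 = 603.15 K.
From η = 1 − T_C/T_H, T_C = T_H·(1 − η) = 603.15 × (1 − 0.448) = 333 K.

T_C ≈ 333 K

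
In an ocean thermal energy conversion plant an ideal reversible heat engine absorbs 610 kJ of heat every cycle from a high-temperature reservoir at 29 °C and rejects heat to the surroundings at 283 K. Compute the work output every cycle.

W ≈ 38.7 kJ

T_H = 29 °C → 29 + 273.15 = 302.15 K.
η_rev = 1 − T_C/T_H = 1 − 283.00/302.15 = 0.0634.
W = η·Q_H = 0.0634 × 610 = 38.7 kJ.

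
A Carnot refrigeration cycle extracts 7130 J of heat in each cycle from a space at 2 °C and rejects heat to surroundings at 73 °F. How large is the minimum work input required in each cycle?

T_H = 73 °F → (73 − 32) × 5/9 = 22.78 °C = 295.93 K.
T_C = 2 °C → 2 + 273.15 = 275.15 K.
COP_R = T_C/(T_H − T_C) = 275.15/20.78 = 13.2425.
W = Q_C/COP_R = 7130/13.2425 = 538 J.

W_in ≈ 538 J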